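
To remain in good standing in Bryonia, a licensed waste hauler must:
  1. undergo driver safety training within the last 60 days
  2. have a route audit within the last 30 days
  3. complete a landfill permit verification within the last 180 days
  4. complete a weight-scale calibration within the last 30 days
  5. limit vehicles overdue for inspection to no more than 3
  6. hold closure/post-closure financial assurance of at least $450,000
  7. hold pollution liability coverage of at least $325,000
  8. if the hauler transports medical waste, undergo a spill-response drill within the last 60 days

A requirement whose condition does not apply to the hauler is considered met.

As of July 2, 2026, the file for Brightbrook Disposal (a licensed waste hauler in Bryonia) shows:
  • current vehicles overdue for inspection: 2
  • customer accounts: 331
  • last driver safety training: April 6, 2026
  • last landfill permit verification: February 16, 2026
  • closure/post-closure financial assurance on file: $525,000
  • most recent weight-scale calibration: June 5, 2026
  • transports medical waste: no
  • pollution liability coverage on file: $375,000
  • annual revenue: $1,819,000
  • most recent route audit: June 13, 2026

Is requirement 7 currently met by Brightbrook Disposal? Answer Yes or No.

Yes

7. pollution liability coverage $375,000 ≥ $325,000 → met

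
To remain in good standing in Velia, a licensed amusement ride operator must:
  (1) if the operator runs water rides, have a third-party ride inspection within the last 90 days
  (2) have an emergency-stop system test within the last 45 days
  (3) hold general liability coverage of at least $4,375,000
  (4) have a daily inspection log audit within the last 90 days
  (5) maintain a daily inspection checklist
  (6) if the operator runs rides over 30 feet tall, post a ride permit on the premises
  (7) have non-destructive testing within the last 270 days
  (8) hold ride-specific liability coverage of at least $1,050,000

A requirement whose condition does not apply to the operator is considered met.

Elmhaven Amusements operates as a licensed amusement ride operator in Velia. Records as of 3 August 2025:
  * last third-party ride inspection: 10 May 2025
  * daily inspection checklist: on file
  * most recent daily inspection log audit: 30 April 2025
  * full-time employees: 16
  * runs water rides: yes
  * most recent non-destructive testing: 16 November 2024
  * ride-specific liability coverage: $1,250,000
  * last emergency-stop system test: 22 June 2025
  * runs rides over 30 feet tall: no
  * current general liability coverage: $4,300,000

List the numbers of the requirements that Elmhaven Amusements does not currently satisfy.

1. condition 'runs water rides' holds; third-party ride inspection 85 days ago vs limit 90 → met
2. emergency-stop system test 42 days ago vs limit 45 → met
3. general liability coverage $4,300,000 < $4,375,000 → not met
4. daily inspection log audit 95 days ago vs limit 90 → not met
5. daily inspection checklist present → met
6. condition 'runs rides over 30 feet tall' does not hold → requirement n/a → met
7. non-destructive testing 260 days ago vs limit 270 → met
8. ride-specific liability coverage $1,250,000 ≥ $1,050,000 → met
Not met: 3, 4

3, 4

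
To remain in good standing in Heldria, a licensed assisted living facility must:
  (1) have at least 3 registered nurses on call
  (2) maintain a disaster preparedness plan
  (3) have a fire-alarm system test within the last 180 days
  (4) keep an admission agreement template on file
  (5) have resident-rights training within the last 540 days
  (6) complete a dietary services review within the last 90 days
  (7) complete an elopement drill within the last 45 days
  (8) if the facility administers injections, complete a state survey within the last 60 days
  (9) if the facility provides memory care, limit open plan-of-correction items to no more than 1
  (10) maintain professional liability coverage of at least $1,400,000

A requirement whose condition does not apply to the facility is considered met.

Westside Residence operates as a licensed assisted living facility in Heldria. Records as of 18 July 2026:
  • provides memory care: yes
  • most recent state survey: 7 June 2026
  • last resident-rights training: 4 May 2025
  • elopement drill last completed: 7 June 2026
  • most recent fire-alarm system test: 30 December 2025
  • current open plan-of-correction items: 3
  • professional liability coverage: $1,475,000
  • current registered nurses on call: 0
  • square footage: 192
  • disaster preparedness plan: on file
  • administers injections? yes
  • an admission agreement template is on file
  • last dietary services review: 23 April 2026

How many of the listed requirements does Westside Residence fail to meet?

3

1. registered nurses on call 0 < 3 → not met
2. disaster preparedness plan present → met
3. fire-alarm system test 200 days ago vs limit 180 → not met
4. admission agreement template present → met
5. resident-rights training 440 days ago vs limit 540 → met
6. dietary services review 86 days ago vs limit 90 → met
7. elopement drill 41 days ago vs limit 45 → met
8. condition 'administers injections' holds; state survey 41 days ago vs limit 60 → met
9. condition 'provides memory care' holds; open plan-of-correction items 3 > 1 → not met
10. professional liability coverage $1,475,000 ≥ $1,400,000 → met
Not met: 3 of 10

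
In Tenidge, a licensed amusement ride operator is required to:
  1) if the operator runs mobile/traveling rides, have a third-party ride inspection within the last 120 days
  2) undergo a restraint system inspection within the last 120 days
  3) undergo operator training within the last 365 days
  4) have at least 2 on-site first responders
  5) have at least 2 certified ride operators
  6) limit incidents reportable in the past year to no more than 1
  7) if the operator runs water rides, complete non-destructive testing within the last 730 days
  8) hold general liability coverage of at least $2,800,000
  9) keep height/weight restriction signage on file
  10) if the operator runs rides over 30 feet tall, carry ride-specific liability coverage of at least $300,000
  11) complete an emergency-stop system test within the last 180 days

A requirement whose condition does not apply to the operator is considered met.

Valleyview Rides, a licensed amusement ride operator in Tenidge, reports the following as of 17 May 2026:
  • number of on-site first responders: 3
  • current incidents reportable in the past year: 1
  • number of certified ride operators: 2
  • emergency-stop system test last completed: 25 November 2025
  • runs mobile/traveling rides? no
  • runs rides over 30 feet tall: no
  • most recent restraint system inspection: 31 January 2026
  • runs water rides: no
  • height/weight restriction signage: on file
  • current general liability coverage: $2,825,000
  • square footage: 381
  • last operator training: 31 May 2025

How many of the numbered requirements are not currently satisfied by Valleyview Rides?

1. condition 'runs mobile/traveling rides' does not hold → requirement n/a → met
2. restraint system inspection 106 days ago vs limit 120 → met
3. operator training 351 days ago vs limit 365 → met
4. on-site first responders 3 ≥ 2 → met
5. certified ride operators 2 ≥ 2 → met
6. incidents reportable in the past year 1 ≤ 1 → met
7. condition 'runs water rides' does not hold → requirement n/a → met
8. general liability coverage $2,825,000 ≥ $2,800,000 → met
9. height/weight restriction signage present → met
10. condition 'runs rides over 30 feet tall' does not hold → requirement n/a → met
11. emergency-stop system test 173 days ago vs limit 180 → met
Not met: 0 of 11

0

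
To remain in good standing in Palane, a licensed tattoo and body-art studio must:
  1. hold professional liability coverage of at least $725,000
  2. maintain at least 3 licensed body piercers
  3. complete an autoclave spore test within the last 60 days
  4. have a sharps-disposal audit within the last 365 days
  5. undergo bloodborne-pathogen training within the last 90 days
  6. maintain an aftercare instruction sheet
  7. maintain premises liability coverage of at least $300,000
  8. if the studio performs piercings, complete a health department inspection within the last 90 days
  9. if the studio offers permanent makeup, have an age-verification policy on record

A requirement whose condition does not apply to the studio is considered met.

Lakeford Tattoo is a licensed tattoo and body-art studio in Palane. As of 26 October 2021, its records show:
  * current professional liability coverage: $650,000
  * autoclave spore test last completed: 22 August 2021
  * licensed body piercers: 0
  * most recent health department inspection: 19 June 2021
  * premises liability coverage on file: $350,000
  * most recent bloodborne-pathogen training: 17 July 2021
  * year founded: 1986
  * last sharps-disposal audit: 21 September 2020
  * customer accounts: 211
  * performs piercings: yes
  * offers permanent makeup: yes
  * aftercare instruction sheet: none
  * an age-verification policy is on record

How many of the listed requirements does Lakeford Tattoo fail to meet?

1. professional liability coverage $650,000 < $725,000 → not met
2. licensed body piercers 0 < 3 → not met
3. autoclave spore test 65 days ago vs limit 60 → not met
4. sharps-disposal audit 400 days ago vs limit 365 → not met
5. bloodborne-pathogen training 101 days ago vs limit 90 → not met
6. aftercare instruction sheet absent → not met
7. premises liability coverage $350,000 ≥ $300,000 → met
8. condition 'performs piercings' holds; health department inspection 129 days ago vs limit 90 → not met
9. condition 'offers permanent makeup' holds; age-verification policy present → met
Not met: 7 of 9

7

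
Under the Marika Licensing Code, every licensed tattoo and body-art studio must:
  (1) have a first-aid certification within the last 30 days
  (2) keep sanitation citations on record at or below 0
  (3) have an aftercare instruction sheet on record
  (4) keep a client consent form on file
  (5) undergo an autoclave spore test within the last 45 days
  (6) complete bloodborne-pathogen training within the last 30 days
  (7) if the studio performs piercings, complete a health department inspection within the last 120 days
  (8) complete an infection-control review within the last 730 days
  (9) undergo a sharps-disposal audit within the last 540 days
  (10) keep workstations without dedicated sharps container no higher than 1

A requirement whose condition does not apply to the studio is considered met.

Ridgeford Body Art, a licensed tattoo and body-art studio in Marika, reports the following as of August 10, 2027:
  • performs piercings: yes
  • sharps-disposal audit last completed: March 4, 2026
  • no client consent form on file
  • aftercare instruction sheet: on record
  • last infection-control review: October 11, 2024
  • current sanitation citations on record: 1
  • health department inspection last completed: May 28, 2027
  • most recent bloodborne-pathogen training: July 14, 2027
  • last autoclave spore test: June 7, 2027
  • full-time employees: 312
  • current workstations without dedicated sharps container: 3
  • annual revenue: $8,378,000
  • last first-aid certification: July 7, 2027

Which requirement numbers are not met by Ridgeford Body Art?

1. first-aid certification 34 days ago vs limit 30 → not met
2. sanitation citations on record 1 > 0 → not met
3. aftercare instruction sheet present → met
4. client consent form absent → not met
5. autoclave spore test 64 days ago vs limit 45 → not met
6. bloodborne-pathogen training 27 days ago vs limit 30 → met
7. condition 'performs piercings' holds; health department inspection 74 days ago vs limit 120 → met
8. infection-control review 1033 days ago vs limit 730 → not met
9. sharps-disposal audit 524 days ago vs limit 540 → met
10. workstations without dedicated sharps container 3 > 1 → not met
Not met: 1, 2, 4, 5, 8, 10

1, 2, 4, 5, 8, 10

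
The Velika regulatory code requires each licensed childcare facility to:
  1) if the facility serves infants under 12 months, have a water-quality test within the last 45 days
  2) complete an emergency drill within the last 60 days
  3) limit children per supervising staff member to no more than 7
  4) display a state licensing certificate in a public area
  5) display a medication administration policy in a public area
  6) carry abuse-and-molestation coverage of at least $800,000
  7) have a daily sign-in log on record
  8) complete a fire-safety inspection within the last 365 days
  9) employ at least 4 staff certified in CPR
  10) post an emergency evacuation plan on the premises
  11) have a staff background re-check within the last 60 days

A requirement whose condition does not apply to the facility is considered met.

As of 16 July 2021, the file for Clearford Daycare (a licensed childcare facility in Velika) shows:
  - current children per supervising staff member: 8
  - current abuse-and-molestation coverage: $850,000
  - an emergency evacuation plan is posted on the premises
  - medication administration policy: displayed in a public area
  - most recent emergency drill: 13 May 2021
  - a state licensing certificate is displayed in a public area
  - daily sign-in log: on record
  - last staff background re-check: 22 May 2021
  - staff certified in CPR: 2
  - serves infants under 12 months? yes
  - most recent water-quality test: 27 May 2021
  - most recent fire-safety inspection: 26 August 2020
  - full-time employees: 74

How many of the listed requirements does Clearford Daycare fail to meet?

4

1. condition 'serves infants under 12 months' holds; water-quality test 50 days ago vs limit 45 → not met
2. emergency drill 64 days ago vs limit 60 → not met
3. children per supervising staff member 8 > 7 → not met
4. state licensing certificate present → met
5. medication administration policy present → met
6. abuse-and-molestation coverage $850,000 ≥ $800,000 → met
7. daily sign-in log present → met
8. fire-safety inspection 324 days ago vs limit 365 → met
9. staff certified in CPR 2 < 4 → not met
10. emergency evacuation plan present → met
11. staff background re-check 55 days ago vs limit 60 → met
Not met: 4 of 11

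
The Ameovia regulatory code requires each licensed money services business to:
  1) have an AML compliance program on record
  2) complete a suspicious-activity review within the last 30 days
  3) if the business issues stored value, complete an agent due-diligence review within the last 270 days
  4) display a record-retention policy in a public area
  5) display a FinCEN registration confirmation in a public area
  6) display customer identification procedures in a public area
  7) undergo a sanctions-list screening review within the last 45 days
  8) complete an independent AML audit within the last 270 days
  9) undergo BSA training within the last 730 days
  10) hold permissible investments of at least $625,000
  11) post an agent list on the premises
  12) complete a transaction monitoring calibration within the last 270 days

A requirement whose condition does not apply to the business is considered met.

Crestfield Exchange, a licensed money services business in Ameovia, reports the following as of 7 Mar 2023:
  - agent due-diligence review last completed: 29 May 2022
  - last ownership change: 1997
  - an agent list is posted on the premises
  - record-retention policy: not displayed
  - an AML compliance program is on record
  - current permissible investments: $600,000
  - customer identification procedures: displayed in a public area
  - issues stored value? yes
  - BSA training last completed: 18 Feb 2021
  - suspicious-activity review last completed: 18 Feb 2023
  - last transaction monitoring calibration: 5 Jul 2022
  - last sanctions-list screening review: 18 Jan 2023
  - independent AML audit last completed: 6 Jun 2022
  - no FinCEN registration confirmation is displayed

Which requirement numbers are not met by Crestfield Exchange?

3, 4, 5, 7, 8, 9, 10

1. AML compliance program present → met
2. suspicious-activity review 17 days ago vs limit 30 → met
3. condition 'issues stored value' holds; agent due-diligence review 282 days ago vs limit 270 → not met
4. record-retention policy absent → not met
5. FinCEN registration confirmation absent → not met
6. customer identification procedures present → met
7. sanctions-list screening review 48 days ago vs limit 45 → not met
8. independent AML audit 274 days ago vs limit 270 → not met
9. BSA training 747 days ago vs limit 730 → not met
10. permissible investments $600,000 < $625,000 → not met
11. agent list present → met
12. transaction monitoring calibration 245 days ago vs limit 270 → met
Not met: 3, 4, 5, 7, 8, 9, 10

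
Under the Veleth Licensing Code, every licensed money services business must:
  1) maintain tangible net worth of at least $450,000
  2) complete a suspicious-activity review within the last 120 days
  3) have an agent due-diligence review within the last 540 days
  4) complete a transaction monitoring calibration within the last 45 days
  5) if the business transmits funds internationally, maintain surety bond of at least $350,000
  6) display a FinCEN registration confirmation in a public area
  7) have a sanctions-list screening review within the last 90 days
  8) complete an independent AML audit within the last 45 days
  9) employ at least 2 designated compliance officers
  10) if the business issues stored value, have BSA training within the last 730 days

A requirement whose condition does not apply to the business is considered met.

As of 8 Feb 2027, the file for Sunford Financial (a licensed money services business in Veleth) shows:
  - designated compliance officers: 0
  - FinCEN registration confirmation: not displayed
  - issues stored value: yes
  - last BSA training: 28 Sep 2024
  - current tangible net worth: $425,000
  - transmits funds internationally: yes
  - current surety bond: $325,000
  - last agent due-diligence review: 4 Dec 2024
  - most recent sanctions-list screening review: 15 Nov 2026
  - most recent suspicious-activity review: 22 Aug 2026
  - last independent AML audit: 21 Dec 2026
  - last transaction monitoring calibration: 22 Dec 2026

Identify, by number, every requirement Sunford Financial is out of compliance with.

1. tangible net worth $425,000 < $450,000 → not met
2. suspicious-activity review 170 days ago vs limit 120 → not met
3. agent due-diligence review 796 days ago vs limit 540 → not met
4. transaction monitoring calibration 48 days ago vs limit 45 → not met
5. condition 'transmits funds internationally' holds; surety bond $325,000 < $350,000 → not met
6. FinCEN registration confirmation absent → not met
7. sanctions-list screening review 85 days ago vs limit 90 → met
8. independent AML audit 49 days ago vs limit 45 → not met
9. designated compliance officers 0 < 2 → not met
10. condition 'issues stored value' holds; BSA training 863 days ago vs limit 730 → not met
Not met: 1, 2, 3, 4, 5, 6, 8, 9, 10

1, 2, 3, 4, 5, 6, 8, 9, 10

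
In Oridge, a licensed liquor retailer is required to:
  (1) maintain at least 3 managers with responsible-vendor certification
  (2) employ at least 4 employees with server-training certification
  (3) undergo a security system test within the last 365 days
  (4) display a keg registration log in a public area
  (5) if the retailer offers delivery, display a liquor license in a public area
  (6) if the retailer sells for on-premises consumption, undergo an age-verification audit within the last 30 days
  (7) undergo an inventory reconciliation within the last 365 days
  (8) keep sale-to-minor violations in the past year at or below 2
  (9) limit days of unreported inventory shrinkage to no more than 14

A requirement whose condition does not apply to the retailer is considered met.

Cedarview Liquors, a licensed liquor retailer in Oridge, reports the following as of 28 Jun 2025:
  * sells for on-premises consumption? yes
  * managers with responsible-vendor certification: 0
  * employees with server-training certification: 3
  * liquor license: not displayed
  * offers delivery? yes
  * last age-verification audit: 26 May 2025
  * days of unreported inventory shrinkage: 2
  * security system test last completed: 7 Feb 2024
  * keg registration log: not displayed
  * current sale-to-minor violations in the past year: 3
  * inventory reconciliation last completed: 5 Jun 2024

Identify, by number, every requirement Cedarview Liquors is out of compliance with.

1. managers with responsible-vendor certification 0 < 3 → not met
2. employees with server-training certification 3 < 4 → not met
3. security system test 507 days ago vs limit 365 → not met
4. keg registration log absent → not met
5. condition 'offers delivery' holds; liquor license absent → not met
6. condition 'sells for on-premises consumption' holds; age-verification audit 33 days ago vs limit 30 → not met
7. inventory reconciliation 388 days ago vs limit 365 → not met
8. sale-to-minor violations in the past year 3 > 2 → not met
9. days of unreported inventory shrinkage 2 ≤ 14 → met
Not met: 1, 2, 3, 4, 5, 6, 7, 8

1, 2, 3, 4, 5, 6, 7, 8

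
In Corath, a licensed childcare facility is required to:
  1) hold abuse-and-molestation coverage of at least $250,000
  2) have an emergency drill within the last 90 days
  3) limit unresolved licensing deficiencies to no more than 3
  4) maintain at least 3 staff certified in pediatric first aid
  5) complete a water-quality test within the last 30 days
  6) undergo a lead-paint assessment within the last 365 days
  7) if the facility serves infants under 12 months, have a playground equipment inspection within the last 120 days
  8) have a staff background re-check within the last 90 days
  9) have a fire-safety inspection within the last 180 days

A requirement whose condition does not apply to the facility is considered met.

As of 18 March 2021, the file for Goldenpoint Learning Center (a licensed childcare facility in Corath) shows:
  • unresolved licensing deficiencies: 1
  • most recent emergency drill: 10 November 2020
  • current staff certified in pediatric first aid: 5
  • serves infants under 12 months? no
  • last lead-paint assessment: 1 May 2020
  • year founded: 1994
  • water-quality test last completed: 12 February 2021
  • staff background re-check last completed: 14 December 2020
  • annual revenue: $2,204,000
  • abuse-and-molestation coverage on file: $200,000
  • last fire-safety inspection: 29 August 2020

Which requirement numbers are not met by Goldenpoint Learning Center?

1. abuse-and-molestation coverage $200,000 < $250,000 → not met
2. emergency drill 128 days ago vs limit 90 → not met
3. unresolved licensing deficiencies 1 ≤ 3 → met
4. staff certified in pediatric first aid 5 ≥ 3 → met
5. water-quality test 34 days ago vs limit 30 → not met
6. lead-paint assessment 321 days ago vs limit 365 → met
7. condition 'serves infants under 12 months' does not hold → requirement n/a → met
8. staff background re-check 94 days ago vs limit 90 → not met
9. fire-safety inspection 201 days ago vs limit 180 → not met
Not met: 1, 2, 5, 8, 9

1, 2, 5, 8, 9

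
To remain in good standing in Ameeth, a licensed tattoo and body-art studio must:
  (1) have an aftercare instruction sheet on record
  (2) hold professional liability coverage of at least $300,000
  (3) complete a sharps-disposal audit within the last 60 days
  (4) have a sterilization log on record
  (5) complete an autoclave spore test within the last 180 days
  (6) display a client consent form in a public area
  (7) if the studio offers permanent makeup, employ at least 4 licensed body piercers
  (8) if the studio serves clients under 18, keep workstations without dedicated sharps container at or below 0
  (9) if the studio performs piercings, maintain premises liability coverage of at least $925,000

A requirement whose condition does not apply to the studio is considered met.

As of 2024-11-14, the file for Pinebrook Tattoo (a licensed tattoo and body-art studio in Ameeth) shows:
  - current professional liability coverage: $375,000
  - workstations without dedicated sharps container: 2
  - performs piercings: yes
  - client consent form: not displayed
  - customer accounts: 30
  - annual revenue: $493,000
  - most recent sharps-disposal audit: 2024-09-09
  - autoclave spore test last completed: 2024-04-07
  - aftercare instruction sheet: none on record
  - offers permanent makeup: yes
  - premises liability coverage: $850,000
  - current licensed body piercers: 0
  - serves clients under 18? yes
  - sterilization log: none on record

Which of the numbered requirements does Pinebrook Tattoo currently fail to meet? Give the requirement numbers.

1, 3, 4, 5, 6, 7, 8, 9

1. aftercare instruction sheet absent → not met
2. professional liability coverage $375,000 ≥ $300,000 → met
3. sharps-disposal audit 66 days ago vs limit 60 → not met
4. sterilization log absent → not met
5. autoclave spore test 221 days ago vs limit 180 → not met
6. client consent form absent → not met
7. condition 'offers permanent makeup' holds; licensed body piercers 0 < 4 → not met
8. condition 'serves clients under 18' holds; workstations without dedicated sharps container 2 > 0 → not met
9. condition 'performs piercings' holds; premises liability coverage $850,000 < $925,000 → not met
Not met: 1, 3, 4, 5, 6, 7, 8, 9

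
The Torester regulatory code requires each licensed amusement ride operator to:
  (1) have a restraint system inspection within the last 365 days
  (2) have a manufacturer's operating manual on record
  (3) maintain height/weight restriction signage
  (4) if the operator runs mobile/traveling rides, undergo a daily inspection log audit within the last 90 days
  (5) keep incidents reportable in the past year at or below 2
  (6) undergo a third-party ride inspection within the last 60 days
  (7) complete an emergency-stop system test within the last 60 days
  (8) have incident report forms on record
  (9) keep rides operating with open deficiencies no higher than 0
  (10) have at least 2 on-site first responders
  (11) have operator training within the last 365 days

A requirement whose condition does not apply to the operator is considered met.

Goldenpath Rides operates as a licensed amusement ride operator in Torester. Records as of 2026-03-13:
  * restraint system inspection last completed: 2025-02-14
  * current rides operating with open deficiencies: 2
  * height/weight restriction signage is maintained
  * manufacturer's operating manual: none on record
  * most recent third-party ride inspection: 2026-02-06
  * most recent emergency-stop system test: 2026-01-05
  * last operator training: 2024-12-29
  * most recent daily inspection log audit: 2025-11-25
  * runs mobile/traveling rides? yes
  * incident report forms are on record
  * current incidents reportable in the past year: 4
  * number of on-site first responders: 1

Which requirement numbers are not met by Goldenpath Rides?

1, 2, 4, 5, 7, 9, 10, 11

1. restraint system inspection 392 days ago vs limit 365 → not met
2. manufacturer's operating manual absent → not met
3. height/weight restriction signage present → met
4. condition 'runs mobile/traveling rides' holds; daily inspection log audit 108 days ago vs limit 90 → not met
5. incidents reportable in the past year 4 > 2 → not met
6. third-party ride inspection 35 days ago vs limit 60 → met
7. emergency-stop system test 67 days ago vs limit 60 → not met
8. incident report forms present → met
9. rides operating with open deficiencies 2 > 0 → not met
10. on-site first responders 1 < 2 → not met
11. operator training 439 days ago vs limit 365 → not met
Not met: 1, 2, 4, 5, 7, 9, 10, 11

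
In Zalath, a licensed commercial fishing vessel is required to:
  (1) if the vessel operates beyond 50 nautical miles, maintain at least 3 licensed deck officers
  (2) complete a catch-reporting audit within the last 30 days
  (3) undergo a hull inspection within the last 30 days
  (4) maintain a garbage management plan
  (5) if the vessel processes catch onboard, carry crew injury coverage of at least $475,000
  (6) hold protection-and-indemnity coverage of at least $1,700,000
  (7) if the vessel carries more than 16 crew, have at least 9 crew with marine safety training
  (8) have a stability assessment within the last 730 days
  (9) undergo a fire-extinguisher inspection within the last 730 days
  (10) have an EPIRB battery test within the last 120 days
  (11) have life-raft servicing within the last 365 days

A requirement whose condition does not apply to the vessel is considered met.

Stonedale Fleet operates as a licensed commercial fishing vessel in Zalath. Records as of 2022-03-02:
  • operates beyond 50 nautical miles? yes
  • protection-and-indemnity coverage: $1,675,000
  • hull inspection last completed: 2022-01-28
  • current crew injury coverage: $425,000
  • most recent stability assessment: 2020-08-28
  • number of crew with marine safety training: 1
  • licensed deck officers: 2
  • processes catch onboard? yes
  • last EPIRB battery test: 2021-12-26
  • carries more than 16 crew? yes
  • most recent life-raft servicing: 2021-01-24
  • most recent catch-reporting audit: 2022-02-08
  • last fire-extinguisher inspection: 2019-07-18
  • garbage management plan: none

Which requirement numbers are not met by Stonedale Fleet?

1, 3, 4, 5, 6, 7, 9, 11

1. condition 'operates beyond 50 nautical miles' holds; licensed deck officers 2 < 3 → not met
2. catch-reporting audit 22 days ago vs limit 30 → met
3. hull inspection 33 days ago vs limit 30 → not met
4. garbage management plan absent → not met
5. condition 'processes catch onboard' holds; crew injury coverage $425,000 < $475,000 → not met
6. protection-and-indemnity coverage $1,675,000 < $1,700,000 → not met
7. condition 'carries more than 16 crew' holds; crew with marine safety training 1 < 9 → not met
8. stability assessment 551 days ago vs limit 730 → met
9. fire-extinguisher inspection 958 days ago vs limit 730 → not met
10. EPIRB battery test 66 days ago vs limit 120 → met
11. life-raft servicing 402 days ago vs limit 365 → not met
Not met: 1, 3, 4, 5, 6, 7, 9, 11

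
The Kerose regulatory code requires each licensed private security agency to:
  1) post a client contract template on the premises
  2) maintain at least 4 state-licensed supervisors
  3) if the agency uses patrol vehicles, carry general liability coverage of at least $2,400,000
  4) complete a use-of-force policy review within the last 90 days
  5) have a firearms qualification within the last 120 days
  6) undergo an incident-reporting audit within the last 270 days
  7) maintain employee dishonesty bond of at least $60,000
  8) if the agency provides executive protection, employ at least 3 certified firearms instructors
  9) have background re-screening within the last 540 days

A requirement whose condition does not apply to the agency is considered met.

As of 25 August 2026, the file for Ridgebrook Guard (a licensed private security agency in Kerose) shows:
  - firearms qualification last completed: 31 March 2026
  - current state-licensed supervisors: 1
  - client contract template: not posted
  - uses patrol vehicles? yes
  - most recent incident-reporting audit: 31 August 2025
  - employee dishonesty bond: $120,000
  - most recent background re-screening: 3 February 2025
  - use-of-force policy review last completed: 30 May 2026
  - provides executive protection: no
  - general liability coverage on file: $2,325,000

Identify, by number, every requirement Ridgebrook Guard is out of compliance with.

1. client contract template absent → not met
2. state-licensed supervisors 1 < 4 → not met
3. condition 'uses patrol vehicles' holds; general liability coverage $2,325,000 < $2,400,000 → not met
4. use-of-force policy review 87 days ago vs limit 90 → met
5. firearms qualification 147 days ago vs limit 120 → not met
6. incident-reporting audit 359 days ago vs limit 270 → not met
7. employee dishonesty bond $120,000 ≥ $60,000 → met
8. condition 'provides executive protection' does not hold → requirement n/a → met
9. background re-screening 568 days ago vs limit 540 → not met
Not met: 1, 2, 3, 5, 6, 9

1, 2, 3, 5, 6, 9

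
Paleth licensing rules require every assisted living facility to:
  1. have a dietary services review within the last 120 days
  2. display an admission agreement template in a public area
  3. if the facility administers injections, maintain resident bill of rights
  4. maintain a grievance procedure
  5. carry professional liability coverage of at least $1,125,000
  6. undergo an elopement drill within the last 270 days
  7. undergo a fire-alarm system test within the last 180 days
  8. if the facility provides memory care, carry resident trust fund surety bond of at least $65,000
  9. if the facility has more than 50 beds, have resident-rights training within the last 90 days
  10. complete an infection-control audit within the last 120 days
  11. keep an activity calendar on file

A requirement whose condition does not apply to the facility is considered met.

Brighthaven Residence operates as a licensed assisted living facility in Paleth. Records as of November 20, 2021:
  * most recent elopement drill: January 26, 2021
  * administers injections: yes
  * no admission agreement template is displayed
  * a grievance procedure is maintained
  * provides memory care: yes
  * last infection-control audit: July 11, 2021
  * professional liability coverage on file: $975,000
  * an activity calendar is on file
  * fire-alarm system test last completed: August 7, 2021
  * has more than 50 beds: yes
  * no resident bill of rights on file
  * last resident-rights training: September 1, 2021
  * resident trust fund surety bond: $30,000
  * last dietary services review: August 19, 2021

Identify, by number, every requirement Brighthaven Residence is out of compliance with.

1. dietary services review 93 days ago vs limit 120 → met
2. admission agreement template absent → not met
3. condition 'administers injections' holds; resident bill of rights absent → not met
4. grievance procedure present → met
5. professional liability coverage $975,000 < $1,125,000 → not met
6. elopement drill 298 days ago vs limit 270 → not met
7. fire-alarm system test 105 days ago vs limit 180 → met
8. condition 'provides memory care' holds; resident trust fund surety bond $30,000 < $65,000 → not met
9. condition 'has more than 50 beds' holds; resident-rights training 80 days ago vs limit 90 → met
10. infection-control audit 132 days ago vs limit 120 → not met
11. activity calendar present → met
Not met: 2, 3, 5, 6, 8, 10

2, 3, 5, 6, 8, 10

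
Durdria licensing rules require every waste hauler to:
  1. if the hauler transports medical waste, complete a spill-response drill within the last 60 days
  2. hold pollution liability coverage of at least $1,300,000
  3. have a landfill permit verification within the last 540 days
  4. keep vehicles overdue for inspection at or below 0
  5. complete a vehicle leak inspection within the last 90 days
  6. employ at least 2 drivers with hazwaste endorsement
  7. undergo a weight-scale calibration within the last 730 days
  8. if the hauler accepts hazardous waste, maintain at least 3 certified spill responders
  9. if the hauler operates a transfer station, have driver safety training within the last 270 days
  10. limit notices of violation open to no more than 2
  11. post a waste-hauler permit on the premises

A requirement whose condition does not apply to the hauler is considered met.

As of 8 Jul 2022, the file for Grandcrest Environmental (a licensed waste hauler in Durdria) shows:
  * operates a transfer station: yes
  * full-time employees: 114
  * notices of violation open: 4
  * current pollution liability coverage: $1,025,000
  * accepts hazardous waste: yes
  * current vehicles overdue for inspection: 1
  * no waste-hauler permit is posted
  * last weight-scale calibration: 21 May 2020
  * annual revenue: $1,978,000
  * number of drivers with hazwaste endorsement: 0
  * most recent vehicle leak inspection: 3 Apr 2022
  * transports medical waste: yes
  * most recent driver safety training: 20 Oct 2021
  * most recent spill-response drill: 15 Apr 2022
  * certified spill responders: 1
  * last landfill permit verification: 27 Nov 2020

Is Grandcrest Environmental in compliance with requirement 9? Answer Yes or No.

Yes

9. condition 'operates a transfer station' holds; driver safety training 261 days ago vs limit 270 → met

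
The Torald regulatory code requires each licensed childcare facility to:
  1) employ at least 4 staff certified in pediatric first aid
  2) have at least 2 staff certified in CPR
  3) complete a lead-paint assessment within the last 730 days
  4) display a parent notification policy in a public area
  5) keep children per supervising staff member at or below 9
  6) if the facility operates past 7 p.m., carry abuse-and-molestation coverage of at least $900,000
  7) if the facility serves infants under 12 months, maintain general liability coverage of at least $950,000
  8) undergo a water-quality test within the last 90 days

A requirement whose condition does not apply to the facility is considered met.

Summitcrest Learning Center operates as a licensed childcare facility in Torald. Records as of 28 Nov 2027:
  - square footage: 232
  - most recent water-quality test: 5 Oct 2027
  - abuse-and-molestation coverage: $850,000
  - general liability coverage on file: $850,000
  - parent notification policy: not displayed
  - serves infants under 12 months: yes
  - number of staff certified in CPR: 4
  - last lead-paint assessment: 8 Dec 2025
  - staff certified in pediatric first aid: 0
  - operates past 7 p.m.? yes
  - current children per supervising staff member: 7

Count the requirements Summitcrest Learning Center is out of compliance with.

1. staff certified in pediatric first aid 0 < 4 → not met
2. staff certified in CPR 4 ≥ 2 → met
3. lead-paint assessment 720 days ago vs limit 730 → met
4. parent notification policy absent → not met
5. children per supervising staff member 7 ≤ 9 → met
6. condition 'operates past 7 p.m.' holds; abuse-and-molestation coverage $850,000 < $900,000 → not met
7. condition 'serves infants under 12 months' holds; general liability coverage $850,000 < $950,000 → not met
8. water-quality test 54 days ago vs limit 90 → met
Not met: 4 of 8

4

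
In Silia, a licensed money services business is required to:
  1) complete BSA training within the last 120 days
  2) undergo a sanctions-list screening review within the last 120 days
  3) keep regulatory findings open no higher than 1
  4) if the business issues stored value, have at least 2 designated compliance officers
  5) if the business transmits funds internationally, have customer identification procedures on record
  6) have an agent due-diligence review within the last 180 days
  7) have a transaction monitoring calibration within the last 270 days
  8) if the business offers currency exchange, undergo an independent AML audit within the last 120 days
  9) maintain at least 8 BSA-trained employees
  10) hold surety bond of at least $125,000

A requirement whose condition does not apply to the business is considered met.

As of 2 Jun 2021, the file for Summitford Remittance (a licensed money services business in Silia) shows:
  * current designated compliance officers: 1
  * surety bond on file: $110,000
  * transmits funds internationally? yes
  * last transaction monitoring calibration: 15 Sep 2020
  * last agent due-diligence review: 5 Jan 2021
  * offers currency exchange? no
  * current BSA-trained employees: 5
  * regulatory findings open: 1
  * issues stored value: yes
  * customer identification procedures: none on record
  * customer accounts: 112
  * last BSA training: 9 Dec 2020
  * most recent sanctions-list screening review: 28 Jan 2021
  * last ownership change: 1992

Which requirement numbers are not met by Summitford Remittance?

1. BSA training 175 days ago vs limit 120 → not met
2. sanctions-list screening review 125 days ago vs limit 120 → not met
3. regulatory findings open 1 ≤ 1 → met
4. condition 'issues stored value' holds; designated compliance officers 1 < 2 → not met
5. condition 'transmits funds internationally' holds; customer identification procedures absent → not met
6. agent due-diligence review 148 days ago vs limit 180 → met
7. transaction monitoring calibration 260 days ago vs limit 270 → met
8. condition 'offers currency exchange' does not hold → requirement n/a → met
9. BSA-trained employees 5 < 8 → not met
10. surety bond $110,000 < $125,000 → not met
Not met: 1, 2, 4, 5, 9, 10

1, 2, 4, 5, 9, 10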